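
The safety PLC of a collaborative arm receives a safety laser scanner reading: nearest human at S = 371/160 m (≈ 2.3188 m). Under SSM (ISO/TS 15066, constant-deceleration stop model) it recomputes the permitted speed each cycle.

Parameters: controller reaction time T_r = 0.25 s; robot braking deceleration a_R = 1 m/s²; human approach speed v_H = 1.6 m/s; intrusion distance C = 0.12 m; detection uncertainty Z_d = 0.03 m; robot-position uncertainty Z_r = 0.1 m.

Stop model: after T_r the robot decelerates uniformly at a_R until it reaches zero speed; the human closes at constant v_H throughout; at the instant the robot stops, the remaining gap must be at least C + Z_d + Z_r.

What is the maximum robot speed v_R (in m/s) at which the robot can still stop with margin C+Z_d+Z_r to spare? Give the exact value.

v_R_max = 3/4 m/s = 0.7500 m/s

collect terms ⇒ (1/2)·v_R² + (37/20)·v_R + (-267/160) = 0
  disc = (37/20)² − 4·(1/2)·(-267/160) = 169/25 ; √disc = 13/5
  v_R = (−(37/20) + 13/5) / (2·(1/2)) = 3/4 m/s
check:
braking lasts T_s = (3/4)/1 = 0.7500 s
reaction-phase robot travel = 0.7500·0.2500 = 0.1875 m
robot covers 0.7500·0.7500 − ½·1.0000·0.7500² = 0.2812 m while stopping
human closes 1.6000·1.0000 = 1.6000 m
residual clearance needed = 0.1200+0.0300+0.1000 = 0.2500 m
sum ≈ 0.1875+0.2812+1.6000+0.2500 ≈ 2.3188 m = S ✓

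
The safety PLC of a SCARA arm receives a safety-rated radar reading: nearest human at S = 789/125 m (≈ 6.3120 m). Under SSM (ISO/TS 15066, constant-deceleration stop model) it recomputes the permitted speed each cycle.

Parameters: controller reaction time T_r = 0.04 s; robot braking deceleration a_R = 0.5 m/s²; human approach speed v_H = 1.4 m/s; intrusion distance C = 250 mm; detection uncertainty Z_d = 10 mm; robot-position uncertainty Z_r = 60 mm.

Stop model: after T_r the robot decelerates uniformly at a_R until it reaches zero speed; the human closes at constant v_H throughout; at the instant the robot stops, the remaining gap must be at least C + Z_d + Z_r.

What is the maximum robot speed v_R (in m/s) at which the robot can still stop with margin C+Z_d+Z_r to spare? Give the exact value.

v_R_max = 7/5 m/s = 1.4000 m/s

quadratic (1)·v² + (71/25)·v + (-742/125) = 0
  disc = (71/25)² − 4·(1)·(-742/125) = 19881/625 ; √disc = 141/25
  v_R = (−(71/25) + 141/25) / (2·(1)) = 7/5 m/s
check:
braking lasts T_s = (7/5)/(1/2) = 2.8000 s
robot in T_r: 1.4000·0.0400 = 0.0560 m
robot under decel: 1.4000²/(2·0.5000) = 1.9600 m
human closes 1.4000·2.8400 = 3.9760 m
C+Z_d+Z_r = 0.2500+0.0100+0.0600 = 0.3200 m
sum ≈ 0.0560+1.9600+3.9760+0.3200 ≈ 6.3120 m = S ✓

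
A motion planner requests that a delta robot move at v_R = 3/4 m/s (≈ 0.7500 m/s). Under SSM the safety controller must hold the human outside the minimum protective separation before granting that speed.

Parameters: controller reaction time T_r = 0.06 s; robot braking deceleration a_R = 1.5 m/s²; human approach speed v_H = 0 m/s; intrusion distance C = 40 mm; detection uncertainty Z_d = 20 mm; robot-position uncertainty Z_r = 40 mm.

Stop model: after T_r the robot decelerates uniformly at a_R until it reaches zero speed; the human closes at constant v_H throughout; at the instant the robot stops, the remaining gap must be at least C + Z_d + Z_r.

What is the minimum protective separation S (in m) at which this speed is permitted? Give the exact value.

S_min = 133/400 m = 0.3325 m

stop time T_s = (3/4)/(3/2) = 0.5000 s
robot in T_r: 0.7500·0.0600 = 0.0450 m
braking distance = 0.7500²/(2·1.5000) = 0.1875 m
human closes 0.0000·0.5600 = 0.0000 m
C+Z_d+Z_r = 0.0400+0.0200+0.0400 = 0.1000 m
S_min ≈ 0.0450+0.1875+0.0000+0.1000  ⇒  S_min = 133/400 m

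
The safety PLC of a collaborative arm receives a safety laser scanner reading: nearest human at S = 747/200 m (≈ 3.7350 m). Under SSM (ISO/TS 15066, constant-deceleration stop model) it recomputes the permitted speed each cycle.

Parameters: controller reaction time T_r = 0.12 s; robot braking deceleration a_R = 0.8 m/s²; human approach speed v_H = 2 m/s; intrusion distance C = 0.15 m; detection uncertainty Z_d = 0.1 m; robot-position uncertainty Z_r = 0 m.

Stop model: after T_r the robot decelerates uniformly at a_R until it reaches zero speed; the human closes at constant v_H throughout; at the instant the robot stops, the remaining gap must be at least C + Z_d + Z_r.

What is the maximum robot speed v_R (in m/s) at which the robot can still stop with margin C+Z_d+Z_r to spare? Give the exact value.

v_R_max = 1 m/s = 1.0000 m/s

at the boundary: (5/8)·v² + (131/50)·v + (-649/200) = 0
  disc = (131/50)² − 4·(5/8)·(-649/200) = 149769/10000 ; √disc = 387/100
  v_R = (−(131/50) + 387/100) / (2·(5/8)) = 1 m/s
check:
braking lasts T_s = 1/(4/5) = 1.2500 s
robot covers v_R·T_r = 1.0000·0.1200 = 0.1200 m before braking
braking distance = 1.0000²/(2·0.8000) = 0.6250 m
human closes 2.0000·1.3700 = 2.7400 m
residual clearance needed = 0.1500+0.1000+0.0000 = 0.2500 m
sum ≈ 0.1200+0.6250+2.7400+0.2500 ≈ 3.7350 m = S ✓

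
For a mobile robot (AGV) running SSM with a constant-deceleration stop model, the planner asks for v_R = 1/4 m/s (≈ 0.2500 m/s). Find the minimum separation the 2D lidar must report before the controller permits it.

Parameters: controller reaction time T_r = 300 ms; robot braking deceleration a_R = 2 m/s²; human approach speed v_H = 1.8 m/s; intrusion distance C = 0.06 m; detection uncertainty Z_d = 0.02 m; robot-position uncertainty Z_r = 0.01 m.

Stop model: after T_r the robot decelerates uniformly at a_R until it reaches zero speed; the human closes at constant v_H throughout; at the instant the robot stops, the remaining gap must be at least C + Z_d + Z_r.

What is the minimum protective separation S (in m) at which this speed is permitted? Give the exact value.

S_min = 1513/1600 m = 0.9456 m

braking lasts T_s = (1/4)/2 = 0.1250 s
reaction-phase robot travel = 0.2500·0.3000 = 0.0750 m
robot under decel: 0.2500²/(2·2.0000) = 0.0156 m
human over T_r+T_s: 1.8000·(0.3000+0.1250) = 0.7650 m
residual clearance needed = 0.0600+0.0200+0.0100 = 0.0900 m
S_min ≈ 0.0750+0.0156+0.7650+0.0900  ⇒  S_min = 1513/1600 m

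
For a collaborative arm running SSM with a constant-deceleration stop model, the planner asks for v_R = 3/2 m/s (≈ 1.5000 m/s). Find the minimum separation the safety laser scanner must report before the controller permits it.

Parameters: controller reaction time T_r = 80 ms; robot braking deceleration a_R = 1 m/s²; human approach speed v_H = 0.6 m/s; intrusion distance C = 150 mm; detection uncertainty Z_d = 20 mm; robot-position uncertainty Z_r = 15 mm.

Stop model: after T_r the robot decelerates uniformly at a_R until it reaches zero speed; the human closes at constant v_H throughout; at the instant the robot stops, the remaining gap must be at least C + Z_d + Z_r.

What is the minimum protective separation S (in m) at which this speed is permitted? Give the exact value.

stop time T_s = (3/2)/1 = 1.5000 s
robot covers v_R·T_r = 1.5000·0.0800 = 0.1200 m before braking
robot covers 1.5000·1.5000 − ½·1.0000·1.5000² = 1.1250 m while stopping
person approaches 0.6000·(0.0800+1.5000) = 0.9480 m
margins: 0.1500+0.0200+0.0150 = 0.1850 m
S_min ≈ 0.1200+1.1250+0.9480+0.1850  ⇒  S_min = 1189/500 m

S_min = 1189/500 m = 2.3780 m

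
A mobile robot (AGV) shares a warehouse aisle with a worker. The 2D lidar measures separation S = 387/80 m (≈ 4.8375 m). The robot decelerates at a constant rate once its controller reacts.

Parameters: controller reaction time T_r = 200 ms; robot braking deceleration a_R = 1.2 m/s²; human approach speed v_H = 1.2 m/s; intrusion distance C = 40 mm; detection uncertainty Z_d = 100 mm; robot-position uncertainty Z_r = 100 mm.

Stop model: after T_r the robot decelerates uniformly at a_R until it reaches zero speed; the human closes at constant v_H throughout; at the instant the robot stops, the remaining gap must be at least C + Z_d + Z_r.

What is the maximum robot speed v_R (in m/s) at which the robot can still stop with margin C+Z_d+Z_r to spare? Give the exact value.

quadratic (5/12)·v² + (6/5)·v + (-1743/400) = 0
  disc = (6/5)² − 4·(5/12)·(-1743/400) = 3481/400 ; √disc = 59/20
  v_R = (−(6/5) + 59/20) / (2·(5/12)) = 21/10 m/s
check:
stop time T_s = (21/10)/(6/5) = 1.7500 s
reaction-phase robot travel = 2.1000·0.2000 = 0.4200 m
braking distance = 2.1000²/(2·1.2000) = 1.8375 m
person approaches 1.2000·(0.2000+1.7500) = 2.3400 m
residual clearance needed = 0.0400+0.1000+0.1000 = 0.2400 m
sum ≈ 0.4200+1.8375+2.3400+0.2400 ≈ 4.8375 m = S ✓

v_R_max = 21/10 m/s = 2.1000 m/s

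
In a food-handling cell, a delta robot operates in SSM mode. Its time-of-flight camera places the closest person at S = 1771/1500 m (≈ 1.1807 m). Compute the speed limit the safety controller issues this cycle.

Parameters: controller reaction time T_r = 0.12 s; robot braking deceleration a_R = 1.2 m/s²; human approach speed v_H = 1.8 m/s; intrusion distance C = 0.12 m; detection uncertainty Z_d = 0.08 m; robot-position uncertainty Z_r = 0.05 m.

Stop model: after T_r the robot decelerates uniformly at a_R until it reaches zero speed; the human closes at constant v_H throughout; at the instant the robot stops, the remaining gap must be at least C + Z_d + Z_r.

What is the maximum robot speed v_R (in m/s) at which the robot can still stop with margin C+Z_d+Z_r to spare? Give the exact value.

at the boundary: (5/12)·v² + (81/50)·v + (-268/375) = 0
  disc = (81/50)² − 4·(5/12)·(-268/375) = 85849/22500 ; √disc = 293/150
  v_R = (−(81/50) + 293/150) / (2·(5/12)) = 2/5 m/s
check:
braking lasts T_s = (2/5)/(6/5) = 0.3333 s
robot in T_r: 0.4000·0.1200 = 0.0480 m
robot covers 0.4000·0.3333 − ½·1.2000·0.3333² = 0.0667 m while stopping
human over T_r+T_s: 1.8000·(0.1200+0.3333) = 0.8160 m
C+Z_d+Z_r = 0.1200+0.0800+0.0500 = 0.2500 m
sum ≈ 0.0480+0.0667+0.8160+0.2500 ≈ 1.1807 m = S ✓

v_R_max = 2/5 m/s = 0.4000 m/s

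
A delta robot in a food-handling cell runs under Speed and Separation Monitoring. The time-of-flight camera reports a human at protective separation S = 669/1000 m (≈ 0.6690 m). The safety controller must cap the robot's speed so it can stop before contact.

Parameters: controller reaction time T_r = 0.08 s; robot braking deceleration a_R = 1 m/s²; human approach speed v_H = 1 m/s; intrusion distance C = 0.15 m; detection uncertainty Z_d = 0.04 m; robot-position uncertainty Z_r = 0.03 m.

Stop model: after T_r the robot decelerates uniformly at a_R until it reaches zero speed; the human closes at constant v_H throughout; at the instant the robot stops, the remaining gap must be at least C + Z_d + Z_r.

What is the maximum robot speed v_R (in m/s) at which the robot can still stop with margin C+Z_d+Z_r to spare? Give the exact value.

v_R_max = 3/10 m/s = 0.3000 m/s

at the boundary: (1/2)·v² + (27/25)·v + (-369/1000) = 0
  disc = (27/25)² − 4·(1/2)·(-369/1000) = 4761/2500 ; √disc = 69/50
  v_R = (−(27/25) + 69/50) / (2·(1/2)) = 3/10 m/s
check:
T_s = v_R/a_R = (3/10)/1 = 0.3000 s
reaction-phase robot travel = 0.3000·0.0800 = 0.0240 m
robot under decel: 0.3000²/(2·1.0000) = 0.0450 m
person approaches 1.0000·(0.0800+0.3000) = 0.3800 m
margins: 0.1500+0.0400+0.0300 = 0.2200 m
sum ≈ 0.0240+0.0450+0.3800+0.2200 ≈ 0.6690 m = S ✓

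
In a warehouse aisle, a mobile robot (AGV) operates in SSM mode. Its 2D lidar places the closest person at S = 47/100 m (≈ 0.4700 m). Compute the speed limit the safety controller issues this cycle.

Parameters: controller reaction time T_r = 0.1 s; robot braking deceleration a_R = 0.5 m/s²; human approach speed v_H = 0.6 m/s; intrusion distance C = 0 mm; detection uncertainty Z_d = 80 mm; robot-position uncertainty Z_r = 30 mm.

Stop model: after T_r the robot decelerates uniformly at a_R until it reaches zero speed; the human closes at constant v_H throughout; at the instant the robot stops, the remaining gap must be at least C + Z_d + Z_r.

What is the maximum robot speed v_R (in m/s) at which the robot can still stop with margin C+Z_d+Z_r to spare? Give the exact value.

at the boundary: (1)·v² + (13/10)·v + (-3/10) = 0
  disc = (13/10)² − 4·(1)·(-3/10) = 289/100 ; √disc = 17/10
  v_R = (−(13/10) + 17/10) / (2·(1)) = 1/5 m/s
check:
braking lasts T_s = (1/5)/(1/2) = 0.4000 s
reaction-phase robot travel = 0.2000·0.1000 = 0.0200 m
braking distance = 0.2000²/(2·0.5000) = 0.0400 m
person approaches 0.6000·(0.1000+0.4000) = 0.3000 m
margins: 0.0000+0.0800+0.0300 = 0.1100 m
sum ≈ 0.0200+0.0400+0.3000+0.1100 ≈ 0.4700 m = S ✓

v_R_max = 1/5 m/s = 0.2000 m/s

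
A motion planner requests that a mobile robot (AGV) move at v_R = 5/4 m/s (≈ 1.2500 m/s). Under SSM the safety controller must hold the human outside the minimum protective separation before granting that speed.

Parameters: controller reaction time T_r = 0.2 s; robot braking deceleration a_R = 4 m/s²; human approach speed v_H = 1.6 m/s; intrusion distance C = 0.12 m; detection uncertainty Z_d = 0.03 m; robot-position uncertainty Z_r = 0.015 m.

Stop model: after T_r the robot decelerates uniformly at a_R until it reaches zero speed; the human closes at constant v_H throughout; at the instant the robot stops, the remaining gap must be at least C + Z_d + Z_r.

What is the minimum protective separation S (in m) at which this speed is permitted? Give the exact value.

S_min = 4577/3200 m = 1.4303 m

stop time T_s = (5/4)/4 = 0.3125 s
robot in T_r: 1.2500·0.2000 = 0.2500 m
robot covers 1.2500·0.3125 − ½·4.0000·0.3125² = 0.1953 m while stopping
human over T_r+T_s: 1.6000·(0.2000+0.3125) = 0.8200 m
margins: 0.1200+0.0300+0.0150 = 0.1650 m
S_min ≈ 0.2500+0.1953+0.8200+0.1650  ⇒  S_min = 4577/3200 m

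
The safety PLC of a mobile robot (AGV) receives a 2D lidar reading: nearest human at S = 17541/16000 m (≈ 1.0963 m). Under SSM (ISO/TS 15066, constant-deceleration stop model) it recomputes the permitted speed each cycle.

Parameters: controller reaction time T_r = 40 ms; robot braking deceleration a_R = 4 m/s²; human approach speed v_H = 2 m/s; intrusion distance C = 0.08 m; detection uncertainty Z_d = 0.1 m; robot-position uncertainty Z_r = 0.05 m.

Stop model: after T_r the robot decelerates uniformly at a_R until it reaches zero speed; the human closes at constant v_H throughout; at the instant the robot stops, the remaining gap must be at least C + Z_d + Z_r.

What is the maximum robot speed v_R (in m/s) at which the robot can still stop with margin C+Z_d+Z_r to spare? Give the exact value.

collect terms ⇒ (1/8)·v_R² + (27/50)·v_R + (-12581/16000) = 0
  disc = (27/50)² − 4·(1/8)·(-12581/16000) = 109561/160000 ; √disc = 331/400
  v_R = (−(27/50) + 331/400) / (2·(1/8)) = 23/20 m/s
check:
T_s = v_R/a_R = (23/20)/4 = 0.2875 s
reaction-phase robot travel = 1.1500·0.0400 = 0.0460 m
braking distance = 1.1500²/(2·4.0000) = 0.1653 m
person approaches 2.0000·(0.0400+0.2875) = 0.6550 m
margins: 0.0800+0.1000+0.0500 = 0.2300 m
sum ≈ 0.0460+0.1653+0.6550+0.2300 ≈ 1.0963 m = S ✓

v_R_max = 23/20 m/s = 1.1500 m/s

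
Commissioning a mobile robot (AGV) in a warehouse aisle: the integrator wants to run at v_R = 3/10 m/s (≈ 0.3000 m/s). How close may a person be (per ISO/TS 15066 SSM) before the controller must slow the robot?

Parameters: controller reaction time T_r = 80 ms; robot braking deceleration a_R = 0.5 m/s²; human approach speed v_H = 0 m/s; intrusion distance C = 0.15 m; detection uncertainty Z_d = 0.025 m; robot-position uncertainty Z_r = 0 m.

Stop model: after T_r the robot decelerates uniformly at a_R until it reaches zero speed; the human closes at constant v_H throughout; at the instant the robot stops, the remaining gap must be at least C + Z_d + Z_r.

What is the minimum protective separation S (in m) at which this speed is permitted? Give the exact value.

stop time T_s = (3/10)/(1/2) = 0.6000 s
reaction-phase robot travel = 0.3000·0.0800 = 0.0240 m
braking distance = 0.3000²/(2·0.5000) = 0.0900 m
person approaches 0.0000·(0.0800+0.6000) = 0.0000 m
margins: 0.1500+0.0250+0.0000 = 0.1750 m
S_min ≈ 0.0240+0.0900+0.0000+0.1750  ⇒  S_min = 289/1000 m

S_min = 289/1000 m = 0.2890 m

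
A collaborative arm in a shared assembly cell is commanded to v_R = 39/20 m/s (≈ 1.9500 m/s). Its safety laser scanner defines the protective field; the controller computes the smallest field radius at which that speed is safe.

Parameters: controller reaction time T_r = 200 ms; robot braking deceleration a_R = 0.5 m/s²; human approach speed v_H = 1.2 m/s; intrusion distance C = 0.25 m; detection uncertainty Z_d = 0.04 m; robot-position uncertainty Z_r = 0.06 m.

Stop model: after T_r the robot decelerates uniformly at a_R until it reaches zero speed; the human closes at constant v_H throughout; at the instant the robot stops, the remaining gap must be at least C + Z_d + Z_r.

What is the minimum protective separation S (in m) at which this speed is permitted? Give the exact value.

T_s = v_R/a_R = (39/20)/(1/2) = 3.9000 s
reaction-phase robot travel = 1.9500·0.2000 = 0.3900 m
braking distance = 1.9500²/(2·0.5000) = 3.8025 m
human closes 1.2000·4.1000 = 4.9200 m
margins: 0.2500+0.0400+0.0600 = 0.3500 m
S_min ≈ 0.3900+3.8025+4.9200+0.3500  ⇒  S_min = 757/80 m

S_min = 757/80 m = 9.4625 m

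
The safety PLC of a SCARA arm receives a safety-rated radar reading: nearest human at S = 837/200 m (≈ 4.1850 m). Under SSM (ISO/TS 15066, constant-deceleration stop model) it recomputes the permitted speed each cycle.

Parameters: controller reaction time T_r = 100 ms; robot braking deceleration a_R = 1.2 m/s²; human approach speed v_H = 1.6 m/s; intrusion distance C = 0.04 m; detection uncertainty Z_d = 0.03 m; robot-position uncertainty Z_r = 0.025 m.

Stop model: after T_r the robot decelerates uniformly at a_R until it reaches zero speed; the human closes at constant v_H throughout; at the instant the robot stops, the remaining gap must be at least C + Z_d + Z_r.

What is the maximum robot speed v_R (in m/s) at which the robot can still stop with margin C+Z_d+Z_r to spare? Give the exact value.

v_R_max = 9/5 m/s = 1.8000 m/s

at the boundary: (5/12)·v² + (43/30)·v + (-393/100) = 0
  disc = (43/30)² − 4·(5/12)·(-393/100) = 1936/225 ; √disc = 44/15
  v_R = (−(43/30) + 44/15) / (2·(5/12)) = 9/5 m/s
check:
stop time T_s = (9/5)/(6/5) = 1.5000 s
robot covers v_R·T_r = 1.8000·0.1000 = 0.1800 m before braking
robot covers 1.8000·1.5000 − ½·1.2000·1.5000² = 1.3500 m while stopping
person approaches 1.6000·(0.1000+1.5000) = 2.5600 m
C+Z_d+Z_r = 0.0400+0.0300+0.0250 = 0.0950 m
sum ≈ 0.1800+1.3500+2.5600+0.0950 ≈ 4.1850 m = S ✓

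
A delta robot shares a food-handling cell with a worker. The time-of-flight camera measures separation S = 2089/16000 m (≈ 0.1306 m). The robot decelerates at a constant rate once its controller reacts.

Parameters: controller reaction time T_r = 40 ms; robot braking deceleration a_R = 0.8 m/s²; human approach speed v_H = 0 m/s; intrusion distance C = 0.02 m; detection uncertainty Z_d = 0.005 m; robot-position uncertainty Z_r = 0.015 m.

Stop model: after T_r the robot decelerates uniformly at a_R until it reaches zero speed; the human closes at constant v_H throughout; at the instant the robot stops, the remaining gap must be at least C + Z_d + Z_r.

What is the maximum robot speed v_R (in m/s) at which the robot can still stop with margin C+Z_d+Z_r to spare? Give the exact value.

v_R_max = 7/20 m/s = 0.3500 m/s

quadratic (5/8)·v² + (1/25)·v + (-1449/16000) = 0
  disc = (1/25)² − 4·(5/8)·(-1449/16000) = 36481/160000 ; √disc = 191/400
  v_R = (−(1/25) + 191/400) / (2·(5/8)) = 7/20 m/s
check:
stop time T_s = (7/20)/(4/5) = 0.4375 s
reaction-phase robot travel = 0.3500·0.0400 = 0.0140 m
braking distance = 0.3500²/(2·0.8000) = 0.0766 m
person approaches 0.0000·(0.0400+0.4375) = 0.0000 m
residual clearance needed = 0.0200+0.0050+0.0150 = 0.0400 m
sum ≈ 0.0140+0.0766+0.0000+0.0400 ≈ 0.1306 m = S ✓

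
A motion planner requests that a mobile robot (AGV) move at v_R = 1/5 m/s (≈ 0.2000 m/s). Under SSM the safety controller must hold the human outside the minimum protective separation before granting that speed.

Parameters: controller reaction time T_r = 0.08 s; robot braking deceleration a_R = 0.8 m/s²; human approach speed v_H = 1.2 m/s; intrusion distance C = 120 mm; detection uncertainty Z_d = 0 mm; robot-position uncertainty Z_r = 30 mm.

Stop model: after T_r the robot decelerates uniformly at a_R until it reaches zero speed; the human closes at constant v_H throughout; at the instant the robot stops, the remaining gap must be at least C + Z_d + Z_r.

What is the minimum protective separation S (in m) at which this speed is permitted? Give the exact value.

T_s = v_R/a_R = (1/5)/(4/5) = 0.2500 s
robot covers v_R·T_r = 0.2000·0.0800 = 0.0160 m before braking
robot under decel: 0.2000²/(2·0.8000) = 0.0250 m
human closes 1.2000·0.3300 = 0.3960 m
C+Z_d+Z_r = 0.1200+0.0000+0.0300 = 0.1500 m
S_min ≈ 0.0160+0.0250+0.3960+0.1500  ⇒  S_min = 587/1000 m

S_min = 587/1000 m = 0.5870 m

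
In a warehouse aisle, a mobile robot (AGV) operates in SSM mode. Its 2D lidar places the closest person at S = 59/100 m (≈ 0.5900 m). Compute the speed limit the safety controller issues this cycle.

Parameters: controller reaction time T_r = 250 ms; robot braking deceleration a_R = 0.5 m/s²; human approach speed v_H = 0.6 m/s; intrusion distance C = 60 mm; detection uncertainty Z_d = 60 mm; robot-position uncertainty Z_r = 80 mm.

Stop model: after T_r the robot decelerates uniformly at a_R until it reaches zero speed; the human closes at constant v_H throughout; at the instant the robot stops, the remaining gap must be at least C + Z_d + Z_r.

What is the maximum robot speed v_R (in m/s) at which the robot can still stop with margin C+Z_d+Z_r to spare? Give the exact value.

v_R_max = 3/20 m/s = 0.1500 m/s

collect terms ⇒ (1)·v_R² + (29/20)·v_R + (-6/25) = 0
  disc = (29/20)² − 4·(1)·(-6/25) = 49/16 ; √disc = 7/4
  v_R = (−(29/20) + 7/4) / (2·(1)) = 3/20 m/s
check:
stop time T_s = (3/20)/(1/2) = 0.3000 s
reaction-phase robot travel = 0.1500·0.2500 = 0.0375 m
robot under decel: 0.1500²/(2·0.5000) = 0.0225 m
human over T_r+T_s: 0.6000·(0.2500+0.3000) = 0.3300 m
margins: 0.0600+0.0600+0.0800 = 0.2000 m
sum ≈ 0.0375+0.0225+0.3300+0.2000 ≈ 0.5900 m = S ✓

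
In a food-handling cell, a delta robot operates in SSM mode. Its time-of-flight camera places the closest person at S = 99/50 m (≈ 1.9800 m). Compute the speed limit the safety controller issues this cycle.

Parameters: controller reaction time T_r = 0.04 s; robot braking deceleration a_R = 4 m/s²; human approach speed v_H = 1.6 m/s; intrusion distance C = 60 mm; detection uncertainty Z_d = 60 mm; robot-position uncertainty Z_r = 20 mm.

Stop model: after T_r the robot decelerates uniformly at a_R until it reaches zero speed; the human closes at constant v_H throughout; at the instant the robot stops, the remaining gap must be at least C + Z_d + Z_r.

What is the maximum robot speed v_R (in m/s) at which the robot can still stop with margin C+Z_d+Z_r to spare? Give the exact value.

at the boundary: (1/8)·v² + (11/25)·v + (-222/125) = 0
  disc = (11/25)² − 4·(1/8)·(-222/125) = 676/625 ; √disc = 26/25
  v_R = (−(11/25) + 26/25) / (2·(1/8)) = 12/5 m/s
check:
braking lasts T_s = (12/5)/4 = 0.6000 s
reaction-phase robot travel = 2.4000·0.0400 = 0.0960 m
braking distance = 2.4000²/(2·4.0000) = 0.7200 m
human closes 1.6000·0.6400 = 1.0240 m
margins: 0.0600+0.0600+0.0200 = 0.1400 m
sum ≈ 0.0960+0.7200+1.0240+0.1400 ≈ 1.9800 m = S ✓

v_R_max = 12/5 m/s = 2.4000 m/s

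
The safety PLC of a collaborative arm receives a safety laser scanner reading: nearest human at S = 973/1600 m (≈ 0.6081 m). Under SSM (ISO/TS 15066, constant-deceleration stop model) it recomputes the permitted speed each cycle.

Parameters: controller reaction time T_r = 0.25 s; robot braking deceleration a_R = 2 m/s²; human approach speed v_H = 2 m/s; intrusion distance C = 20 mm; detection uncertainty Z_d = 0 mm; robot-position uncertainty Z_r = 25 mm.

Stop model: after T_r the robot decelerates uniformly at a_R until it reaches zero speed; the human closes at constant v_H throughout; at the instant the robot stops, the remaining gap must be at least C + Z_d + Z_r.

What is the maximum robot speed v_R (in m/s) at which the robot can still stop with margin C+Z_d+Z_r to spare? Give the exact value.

v_R_max = 1/20 m/s = 0.0500 m/s

collect terms ⇒ (1/4)·v_R² + (5/4)·v_R + (-101/1600) = 0
  disc = (5/4)² − 4·(1/4)·(-101/1600) = 2601/1600 ; √disc = 51/40
  v_R = (−(5/4) + 51/40) / (2·(1/4)) = 1/20 m/s
check:
stop time T_s = (1/20)/2 = 0.0250 s
reaction-phase robot travel = 0.0500·0.2500 = 0.0125 m
robot covers 0.0500·0.0250 − ½·2.0000·0.0250² = 0.0006 m while stopping
human over T_r+T_s: 2.0000·(0.2500+0.0250) = 0.5500 m
C+Z_d+Z_r = 0.0200+0.0000+0.0250 = 0.0450 m
sum ≈ 0.0125+0.0006+0.5500+0.0450 ≈ 0.6081 m = S ✓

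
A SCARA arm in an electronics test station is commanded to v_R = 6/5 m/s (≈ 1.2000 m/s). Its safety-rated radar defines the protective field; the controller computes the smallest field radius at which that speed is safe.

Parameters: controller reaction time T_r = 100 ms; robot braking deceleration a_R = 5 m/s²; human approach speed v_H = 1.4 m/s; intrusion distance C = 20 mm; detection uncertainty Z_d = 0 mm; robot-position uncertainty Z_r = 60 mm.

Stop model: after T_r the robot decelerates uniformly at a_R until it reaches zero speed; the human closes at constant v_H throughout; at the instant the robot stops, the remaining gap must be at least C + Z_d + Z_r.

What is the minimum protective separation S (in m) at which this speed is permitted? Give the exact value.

S_min = 41/50 m = 0.8200 m

stop time T_s = (6/5)/5 = 0.2400 s
robot covers v_R·T_r = 1.2000·0.1000 = 0.1200 m before braking
robot covers 1.2000·0.2400 − ½·5.0000·0.2400² = 0.1440 m while stopping
human over T_r+T_s: 1.4000·(0.1000+0.2400) = 0.4760 m
margins: 0.0200+0.0000+0.0600 = 0.0800 m
S_min ≈ 0.1200+0.1440+0.4760+0.0800  ⇒  S_min = 41/50 m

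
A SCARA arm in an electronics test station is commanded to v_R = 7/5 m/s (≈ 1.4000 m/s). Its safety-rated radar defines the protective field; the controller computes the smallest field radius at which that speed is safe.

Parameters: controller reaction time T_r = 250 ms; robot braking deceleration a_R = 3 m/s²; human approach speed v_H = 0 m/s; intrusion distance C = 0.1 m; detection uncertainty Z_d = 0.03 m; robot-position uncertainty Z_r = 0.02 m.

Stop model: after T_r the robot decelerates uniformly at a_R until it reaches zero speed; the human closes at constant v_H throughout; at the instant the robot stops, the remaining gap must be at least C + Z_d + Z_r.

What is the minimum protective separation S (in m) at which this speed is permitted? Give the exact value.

braking lasts T_s = (7/5)/3 = 0.4667 s
robot in T_r: 1.4000·0.2500 = 0.3500 m
robot under decel: 1.4000²/(2·3.0000) = 0.3267 m
human over T_r+T_s: 0.0000·(0.2500+0.4667) = 0.0000 m
residual clearance needed = 0.1000+0.0300+0.0200 = 0.1500 m
S_min ≈ 0.3500+0.3267+0.0000+0.1500  ⇒  S_min = 62/75 m

S_min = 62/75 m = 0.8267 m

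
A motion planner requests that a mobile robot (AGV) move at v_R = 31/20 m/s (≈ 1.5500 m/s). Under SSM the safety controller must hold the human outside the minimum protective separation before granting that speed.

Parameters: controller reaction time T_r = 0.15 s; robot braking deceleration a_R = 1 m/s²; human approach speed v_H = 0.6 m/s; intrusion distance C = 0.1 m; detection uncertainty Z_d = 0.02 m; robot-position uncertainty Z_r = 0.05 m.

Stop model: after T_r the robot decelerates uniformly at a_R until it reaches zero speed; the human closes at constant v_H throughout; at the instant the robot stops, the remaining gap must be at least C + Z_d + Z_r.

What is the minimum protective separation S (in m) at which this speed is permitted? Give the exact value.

S_min = 2099/800 m = 2.6237 m

braking lasts T_s = (31/20)/1 = 1.5500 s
robot covers v_R·T_r = 1.5500·0.1500 = 0.2325 m before braking
braking distance = 1.5500²/(2·1.0000) = 1.2012 m
human over T_r+T_s: 0.6000·(0.1500+1.5500) = 1.0200 m
C+Z_d+Z_r = 0.1000+0.0200+0.0500 = 0.1700 m
S_min ≈ 0.2325+1.2012+1.0200+0.1700  ⇒  S_min = 2099/800 m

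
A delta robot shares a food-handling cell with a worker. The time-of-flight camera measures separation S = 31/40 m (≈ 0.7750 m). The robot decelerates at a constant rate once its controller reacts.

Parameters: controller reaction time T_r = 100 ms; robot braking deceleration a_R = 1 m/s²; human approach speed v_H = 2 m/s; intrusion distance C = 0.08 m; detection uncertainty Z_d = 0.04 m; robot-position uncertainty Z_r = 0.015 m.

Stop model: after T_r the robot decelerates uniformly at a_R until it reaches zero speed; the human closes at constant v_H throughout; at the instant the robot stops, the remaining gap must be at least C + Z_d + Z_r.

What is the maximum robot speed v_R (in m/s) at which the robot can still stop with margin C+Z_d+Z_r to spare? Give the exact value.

collect terms ⇒ (1/2)·v_R² + (21/10)·v_R + (-11/25) = 0
  disc = (21/10)² − 4·(1/2)·(-11/25) = 529/100 ; √disc = 23/10
  v_R = (−(21/10) + 23/10) / (2·(1/2)) = 1/5 m/s
check:
T_s = v_R/a_R = (1/5)/1 = 0.2000 s
robot in T_r: 0.2000·0.1000 = 0.0200 m
robot covers 0.2000·0.2000 − ½·1.0000·0.2000² = 0.0200 m while stopping
human over T_r+T_s: 2.0000·(0.1000+0.2000) = 0.6000 m
residual clearance needed = 0.0800+0.0400+0.0150 = 0.1350 m
sum ≈ 0.0200+0.0200+0.6000+0.1350 ≈ 0.7750 m = S ✓

v_R_max = 1/5 m/s = 0.2000 m/s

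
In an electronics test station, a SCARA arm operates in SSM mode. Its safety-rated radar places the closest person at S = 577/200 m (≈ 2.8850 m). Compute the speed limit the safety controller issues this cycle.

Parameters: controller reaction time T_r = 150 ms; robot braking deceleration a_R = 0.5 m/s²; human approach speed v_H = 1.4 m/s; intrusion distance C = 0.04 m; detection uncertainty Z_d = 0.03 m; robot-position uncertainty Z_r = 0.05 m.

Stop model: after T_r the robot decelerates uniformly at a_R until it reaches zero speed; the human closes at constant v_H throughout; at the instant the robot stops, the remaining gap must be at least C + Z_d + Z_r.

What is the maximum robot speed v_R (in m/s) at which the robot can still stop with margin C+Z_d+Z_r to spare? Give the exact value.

at the boundary: (1)·v² + (59/20)·v + (-511/200) = 0
  disc = (59/20)² − 4·(1)·(-511/200) = 7569/400 ; √disc = 87/20
  v_R = (−(59/20) + 87/20) / (2·(1)) = 7/10 m/s
check:
braking lasts T_s = (7/10)/(1/2) = 1.4000 s
reaction-phase robot travel = 0.7000·0.1500 = 0.1050 m
robot covers 0.7000·1.4000 − ½·0.5000·1.4000² = 0.4900 m while stopping
human over T_r+T_s: 1.4000·(0.1500+1.4000) = 2.1700 m
C+Z_d+Z_r = 0.0400+0.0300+0.0500 = 0.1200 m
sum ≈ 0.1050+0.4900+2.1700+0.1200 ≈ 2.8850 m = S ✓

v_R_max = 7/10 m/s = 0.7000 m/s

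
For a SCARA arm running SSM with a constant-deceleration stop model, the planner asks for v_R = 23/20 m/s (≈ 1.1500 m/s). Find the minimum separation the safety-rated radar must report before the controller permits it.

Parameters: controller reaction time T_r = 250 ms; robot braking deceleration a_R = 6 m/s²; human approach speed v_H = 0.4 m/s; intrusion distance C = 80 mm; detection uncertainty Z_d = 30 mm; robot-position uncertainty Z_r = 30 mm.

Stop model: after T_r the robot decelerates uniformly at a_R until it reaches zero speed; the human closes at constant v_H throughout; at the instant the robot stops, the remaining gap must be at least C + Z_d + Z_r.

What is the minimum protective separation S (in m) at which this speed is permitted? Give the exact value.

T_s = v_R/a_R = (23/20)/6 = 0.1917 s
robot covers v_R·T_r = 1.1500·0.2500 = 0.2875 m before braking
robot under decel: 1.1500²/(2·6.0000) = 0.1102 m
human over T_r+T_s: 0.4000·(0.2500+0.1917) = 0.1767 m
margins: 0.0800+0.0300+0.0300 = 0.1400 m
S_min ≈ 0.2875+0.1102+0.1767+0.1400  ⇒  S_min = 1143/1600 m

S_min = 1143/1600 m = 0.7144 m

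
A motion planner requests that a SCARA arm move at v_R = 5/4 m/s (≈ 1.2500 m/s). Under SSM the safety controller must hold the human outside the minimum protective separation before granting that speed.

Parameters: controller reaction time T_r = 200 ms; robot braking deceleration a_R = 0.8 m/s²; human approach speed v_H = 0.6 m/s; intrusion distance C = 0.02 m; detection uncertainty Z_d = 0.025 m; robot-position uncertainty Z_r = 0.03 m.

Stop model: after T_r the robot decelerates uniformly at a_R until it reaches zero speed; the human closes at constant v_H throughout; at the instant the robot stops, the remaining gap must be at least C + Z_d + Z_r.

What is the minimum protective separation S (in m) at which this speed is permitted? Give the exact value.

S_min = 7549/3200 m = 2.3591 m

T_s = v_R/a_R = (5/4)/(4/5) = 1.5625 s
robot in T_r: 1.2500·0.2000 = 0.2500 m
robot covers 1.2500·1.5625 − ½·0.8000·1.5625² = 0.9766 m while stopping
human over T_r+T_s: 0.6000·(0.2000+1.5625) = 1.0575 m
residual clearance needed = 0.0200+0.0250+0.0300 = 0.0750 m
S_min ≈ 0.2500+0.9766+1.0575+0.0750  ⇒  S_min = 7549/3200 m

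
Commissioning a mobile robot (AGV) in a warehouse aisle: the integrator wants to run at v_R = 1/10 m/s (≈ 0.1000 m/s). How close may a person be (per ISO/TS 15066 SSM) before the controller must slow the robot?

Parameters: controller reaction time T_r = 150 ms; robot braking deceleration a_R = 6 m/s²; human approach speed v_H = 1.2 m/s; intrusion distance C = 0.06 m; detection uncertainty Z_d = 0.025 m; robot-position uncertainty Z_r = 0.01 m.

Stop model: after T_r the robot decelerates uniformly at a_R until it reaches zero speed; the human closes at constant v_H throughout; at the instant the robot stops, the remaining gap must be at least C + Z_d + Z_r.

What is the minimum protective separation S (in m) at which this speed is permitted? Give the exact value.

T_s = v_R/a_R = (1/10)/6 = 0.0167 s
robot covers v_R·T_r = 0.1000·0.1500 = 0.0150 m before braking
robot covers 0.1000·0.0167 − ½·6.0000·0.0167² = 0.0008 m while stopping
human over T_r+T_s: 1.2000·(0.1500+0.0167) = 0.2000 m
C+Z_d+Z_r = 0.0600+0.0250+0.0100 = 0.0950 m
S_min ≈ 0.0150+0.0008+0.2000+0.0950  ⇒  S_min = 373/1200 m

S_min = 373/1200 m = 0.3108 m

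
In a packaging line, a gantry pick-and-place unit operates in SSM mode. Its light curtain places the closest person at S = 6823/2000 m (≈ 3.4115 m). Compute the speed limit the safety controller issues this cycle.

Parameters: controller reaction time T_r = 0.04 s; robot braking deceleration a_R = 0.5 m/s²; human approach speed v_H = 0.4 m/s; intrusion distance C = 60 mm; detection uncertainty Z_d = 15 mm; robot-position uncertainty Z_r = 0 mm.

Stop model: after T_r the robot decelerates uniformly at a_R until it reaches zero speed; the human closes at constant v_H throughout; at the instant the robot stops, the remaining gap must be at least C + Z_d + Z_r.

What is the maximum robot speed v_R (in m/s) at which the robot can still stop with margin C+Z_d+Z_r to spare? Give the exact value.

collect terms ⇒ (1)·v_R² + (21/25)·v_R + (-6641/2000) = 0
  disc = (21/25)² − 4·(1)·(-6641/2000) = 34969/2500 ; √disc = 187/50
  v_R = (−(21/25) + 187/50) / (2·(1)) = 29/20 m/s
check:
T_s = v_R/a_R = (29/20)/(1/2) = 2.9000 s
reaction-phase robot travel = 1.4500·0.0400 = 0.0580 m
braking distance = 1.4500²/(2·0.5000) = 2.1025 m
human closes 0.4000·2.9400 = 1.1760 m
C+Z_d+Z_r = 0.0600+0.0150+0.0000 = 0.0750 m
sum ≈ 0.0580+2.1025+1.1760+0.0750 ≈ 3.4115 m = S ✓

v_R_max = 29/20 m/s = 1.4500 m/s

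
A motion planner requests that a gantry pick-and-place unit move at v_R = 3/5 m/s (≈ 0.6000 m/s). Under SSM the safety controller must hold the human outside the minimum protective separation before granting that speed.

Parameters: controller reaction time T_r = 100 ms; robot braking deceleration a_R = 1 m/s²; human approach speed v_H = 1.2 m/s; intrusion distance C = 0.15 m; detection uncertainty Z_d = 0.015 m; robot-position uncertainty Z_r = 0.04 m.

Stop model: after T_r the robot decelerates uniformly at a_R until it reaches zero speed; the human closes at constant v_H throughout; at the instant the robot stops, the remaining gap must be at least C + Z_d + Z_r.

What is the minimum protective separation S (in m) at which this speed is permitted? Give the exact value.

S_min = 257/200 m = 1.2850 m

braking lasts T_s = (3/5)/1 = 0.6000 s
robot covers v_R·T_r = 0.6000·0.1000 = 0.0600 m before braking
robot covers 0.6000·0.6000 − ½·1.0000·0.6000² = 0.1800 m while stopping
person approaches 1.2000·(0.1000+0.6000) = 0.8400 m
margins: 0.1500+0.0150+0.0400 = 0.2050 m
S_min ≈ 0.0600+0.1800+0.8400+0.2050  ⇒  S_min = 257/200 m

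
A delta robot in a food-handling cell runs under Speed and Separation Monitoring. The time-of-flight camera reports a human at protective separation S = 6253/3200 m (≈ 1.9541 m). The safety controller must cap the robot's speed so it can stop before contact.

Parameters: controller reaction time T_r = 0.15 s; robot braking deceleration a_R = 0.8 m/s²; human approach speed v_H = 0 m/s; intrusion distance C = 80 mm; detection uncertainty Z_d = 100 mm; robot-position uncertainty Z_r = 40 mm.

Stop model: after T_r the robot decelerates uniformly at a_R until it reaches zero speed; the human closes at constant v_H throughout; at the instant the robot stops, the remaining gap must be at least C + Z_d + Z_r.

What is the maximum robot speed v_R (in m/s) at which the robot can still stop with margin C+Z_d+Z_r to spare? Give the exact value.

at the boundary: (5/8)·v² + (3/20)·v + (-5549/3200) = 0
  disc = (3/20)² − 4·(5/8)·(-5549/3200) = 27889/6400 ; √disc = 167/80
  v_R = (−(3/20) + 167/80) / (2·(5/8)) = 31/20 m/s
check:
braking lasts T_s = (31/20)/(4/5) = 1.9375 s
robot covers v_R·T_r = 1.5500·0.1500 = 0.2325 m before braking
robot under decel: 1.5500²/(2·0.8000) = 1.5016 m
person approaches 0.0000·(0.1500+1.9375) = 0.0000 m
margins: 0.0800+0.1000+0.0400 = 0.2200 m
sum ≈ 0.2325+1.5016+0.0000+0.2200 ≈ 1.9541 m = S ✓

v_R_max = 31/20 m/s = 1.5500 m/s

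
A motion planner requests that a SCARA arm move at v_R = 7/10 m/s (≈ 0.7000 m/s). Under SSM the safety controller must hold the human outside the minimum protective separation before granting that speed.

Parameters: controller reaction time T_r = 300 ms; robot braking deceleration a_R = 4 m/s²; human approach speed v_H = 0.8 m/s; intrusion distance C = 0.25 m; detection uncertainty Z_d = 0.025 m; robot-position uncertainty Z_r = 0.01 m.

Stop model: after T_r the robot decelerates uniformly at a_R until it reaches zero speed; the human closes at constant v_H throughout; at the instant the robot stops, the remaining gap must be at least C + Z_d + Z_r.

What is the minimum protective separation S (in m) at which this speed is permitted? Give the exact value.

S_min = 749/800 m = 0.9363 m

T_s = v_R/a_R = (7/10)/4 = 0.1750 s
robot in T_r: 0.7000·0.3000 = 0.2100 m
braking distance = 0.7000²/(2·4.0000) = 0.0612 m
human closes 0.8000·0.4750 = 0.3800 m
residual clearance needed = 0.2500+0.0250+0.0100 = 0.2850 m
S_min ≈ 0.2100+0.0612+0.3800+0.2850  ⇒  S_min = 749/800 m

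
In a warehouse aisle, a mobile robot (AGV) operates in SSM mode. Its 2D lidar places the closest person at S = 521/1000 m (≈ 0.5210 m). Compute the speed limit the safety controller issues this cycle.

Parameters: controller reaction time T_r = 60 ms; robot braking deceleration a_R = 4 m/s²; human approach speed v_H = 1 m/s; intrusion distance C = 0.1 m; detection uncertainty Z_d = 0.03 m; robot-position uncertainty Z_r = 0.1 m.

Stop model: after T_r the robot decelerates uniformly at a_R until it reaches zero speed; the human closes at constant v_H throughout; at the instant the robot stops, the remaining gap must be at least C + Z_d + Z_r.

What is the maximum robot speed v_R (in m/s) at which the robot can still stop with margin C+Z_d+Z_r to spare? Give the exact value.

v_R_max = 3/5 m/s = 0.6000 m/s

quadratic (1/8)·v² + (31/100)·v + (-231/1000) = 0
  disc = (31/100)² − 4·(1/8)·(-231/1000) = 529/2500 ; √disc = 23/50
  v_R = (−(31/100) + 23/50) / (2·(1/8)) = 3/5 m/s
check:
T_s = v_R/a_R = (3/5)/4 = 0.1500 s
reaction-phase robot travel = 0.6000·0.0600 = 0.0360 m
robot under decel: 0.6000²/(2·4.0000) = 0.0450 m
human over T_r+T_s: 1.0000·(0.0600+0.1500) = 0.2100 m
residual clearance needed = 0.1000+0.0300+0.1000 = 0.2300 m
sum ≈ 0.0360+0.0450+0.2100+0.2300 ≈ 0.5210 m = S ✓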